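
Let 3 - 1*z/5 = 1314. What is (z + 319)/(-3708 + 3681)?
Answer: 6236/27 ≈ 230.96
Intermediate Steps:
z = -6555 (z = 15 - 5*1314 = 15 - 6570 = -6555)
(z + 319)/(-3708 + 3681) = (-6555 + 319)/(-3708 + 3681) = -6236/(-27) = -6236*(-1/27) = 6236/27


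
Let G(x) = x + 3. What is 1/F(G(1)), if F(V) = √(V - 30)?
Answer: -I*√26/26 ≈ -0.19612*I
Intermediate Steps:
G(x) = 3 + x
F(V) = √(-30 + V)
1/F(G(1)) = 1/(√(-30 + (3 + 1))) = 1/(√(-30 + 4)) = 1/(√(-26)) = 1/(I*√26) = -I*√26/26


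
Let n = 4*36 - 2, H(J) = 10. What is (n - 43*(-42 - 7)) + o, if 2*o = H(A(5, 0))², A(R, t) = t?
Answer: 2299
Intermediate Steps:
n = 142 (n = 144 - 2 = 142)
o = 50 (o = (½)*10² = (½)*100 = 50)
(n - 43*(-42 - 7)) + o = (142 - 43*(-42 - 7)) + 50 = (142 - 43*(-49)) + 50 = (142 + 2107) + 50 = 2249 + 50 = 2299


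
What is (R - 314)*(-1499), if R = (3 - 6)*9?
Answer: 511159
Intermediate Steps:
R = -27 (R = -3*9 = -27)
(R - 314)*(-1499) = (-27 - 314)*(-1499) = -341*(-1499) = 511159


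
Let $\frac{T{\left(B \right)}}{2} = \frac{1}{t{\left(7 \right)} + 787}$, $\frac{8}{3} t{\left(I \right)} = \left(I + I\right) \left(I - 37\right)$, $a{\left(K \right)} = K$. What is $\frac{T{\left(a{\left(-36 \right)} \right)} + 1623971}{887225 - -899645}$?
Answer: $\frac{2044579493}{2249669330} \approx 0.90884$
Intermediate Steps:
$t{\left(I \right)} = \frac{3 I \left(-37 + I\right)}{4}$ ($t{\left(I \right)} = \frac{3 \left(I + I\right) \left(I - 37\right)}{8} = \frac{3 \cdot 2 I \left(-37 + I\right)}{8} = \frac{3 I \left(-37 + I\right)}{4}$)
$T{\left(B \right)} = \frac{4}{1259}$ ($T{\left(B \right)} = \frac{2}{\frac{3}{4} \cdot 7 \left(-37 + 7\right) + 787} = \frac{2}{\frac{3}{4} \cdot 7 \left(-30\right) + 787} = \frac{2}{- \frac{315}{2} + 787} = \frac{2}{\frac{1259}{2}} = 2 \cdot \frac{2}{1259} = \frac{4}{1259}$)
$\frac{T{\left(a{\left(-36 \right)} \right)} + 1623971}{887225 - -899645} = \frac{\frac{4}{1259} + 1623971}{887225 - -899645} = \frac{2044579493}{1259 \left(887225 + 899645\right)} = \frac{2044579493}{1259 \cdot 1786870} = \frac{2044579493}{1259} \cdot \frac{1}{1786870} = \frac{2044579493}{2249669330}$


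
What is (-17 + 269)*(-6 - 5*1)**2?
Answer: 30492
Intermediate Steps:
(-17 + 269)*(-6 - 5*1)**2 = 252*(-6 - 5)**2 = 252*(-11)**2 = 252*121 = 30492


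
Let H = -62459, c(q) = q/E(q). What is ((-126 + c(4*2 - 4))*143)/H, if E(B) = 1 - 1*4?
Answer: 54626/187377 ≈ 0.29153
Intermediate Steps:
E(B) = -3 (E(B) = 1 - 4 = -3)
c(q) = -q/3 (c(q) = q/(-3) = q*(-⅓) = -q/3)
((-126 + c(4*2 - 4))*143)/H = ((-126 - (4*2 - 4)/3)*143)/(-62459) = ((-126 - (8 - 4)/3)*143)*(-1/62459) = ((-126 - ⅓*4)*143)*(-1/62459) = ((-126 - 4/3)*143)*(-1/62459) = -382/3*143*(-1/62459) = -54626/3*(-1/62459) = 54626/187377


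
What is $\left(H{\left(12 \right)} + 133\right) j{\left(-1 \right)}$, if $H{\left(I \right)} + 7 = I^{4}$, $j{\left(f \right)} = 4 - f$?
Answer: $104310$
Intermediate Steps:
$H{\left(I \right)} = -7 + I^{4}$
$\left(H{\left(12 \right)} + 133\right) j{\left(-1 \right)} = \left(\left(-7 + 12^{4}\right) + 133\right) \left(4 - -1\right) = \left(\left(-7 + 20736\right) + 133\right) \left(4 + 1\right) = \left(20729 + 133\right) 5 = 20862 \cdot 5 = 104310$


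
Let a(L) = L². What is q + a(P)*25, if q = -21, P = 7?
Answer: 1204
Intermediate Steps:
q + a(P)*25 = -21 + 7²*25 = -21 + 49*25 = -21 + 1225 = 1204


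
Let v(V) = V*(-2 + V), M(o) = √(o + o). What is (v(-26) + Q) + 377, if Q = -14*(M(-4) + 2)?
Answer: 1077 - 28*I*√2 ≈ 1077.0 - 39.598*I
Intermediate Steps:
M(o) = √2*√o (M(o) = √(2*o) = √2*√o)
Q = -28 - 28*I*√2 (Q = -14*(√2*√(-4) + 2) = -14*(√2*(2*I) + 2) = -14*(2*I*√2 + 2) = -14*(2 + 2*I*√2) = -28 - 28*I*√2 ≈ -28.0 - 39.598*I)
(v(-26) + Q) + 377 = (-26*(-2 - 26) + (-28 - 28*I*√2)) + 377 = (-26*(-28) + (-28 - 28*I*√2)) + 377 = (728 + (-28 - 28*I*√2)) + 377 = (700 - 28*I*√2) + 377 = 1077 - 28*I*√2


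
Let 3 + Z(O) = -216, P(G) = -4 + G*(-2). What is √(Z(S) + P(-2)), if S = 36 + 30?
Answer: I*√219 ≈ 14.799*I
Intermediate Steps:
S = 66
P(G) = -4 - 2*G
Z(O) = -219 (Z(O) = -3 - 216 = -219)
√(Z(S) + P(-2)) = √(-219 + (-4 - 2*(-2))) = √(-219 + (-4 + 4)) = √(-219 + 0) = √(-219) = I*√219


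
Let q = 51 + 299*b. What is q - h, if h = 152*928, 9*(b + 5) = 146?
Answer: -1238846/9 ≈ -1.3765e+5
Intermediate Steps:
b = 101/9 (b = -5 + (⅑)*146 = -5 + 146/9 = 101/9 ≈ 11.222)
q = 30658/9 (q = 51 + 299*(101/9) = 51 + 30199/9 = 30658/9 ≈ 3406.4)
h = 141056
q - h = 30658/9 - 1*141056 = 30658/9 - 141056 = -1238846/9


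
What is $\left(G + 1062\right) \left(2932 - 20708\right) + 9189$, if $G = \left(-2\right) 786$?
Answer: $9074949$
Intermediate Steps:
$G = -1572$
$\left(G + 1062\right) \left(2932 - 20708\right) + 9189 = \left(-1572 + 1062\right) \left(2932 - 20708\right) + 9189 = \left(-510\right) \left(-17776\right) + 9189 = 9065760 + 9189 = 9074949$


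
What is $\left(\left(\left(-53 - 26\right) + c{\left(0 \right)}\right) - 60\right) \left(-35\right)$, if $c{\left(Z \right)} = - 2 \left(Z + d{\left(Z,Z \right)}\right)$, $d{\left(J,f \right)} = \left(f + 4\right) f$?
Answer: $4865$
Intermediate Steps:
$d{\left(J,f \right)} = f \left(4 + f\right)$ ($d{\left(J,f \right)} = \left(4 + f\right) f = f \left(4 + f\right)$)
$c{\left(Z \right)} = - 2 Z - 2 Z \left(4 + Z\right)$ ($c{\left(Z \right)} = - 2 \left(Z + Z \left(4 + Z\right)\right) = - 2 Z - 2 Z \left(4 + Z\right)$)
$\left(\left(\left(-53 - 26\right) + c{\left(0 \right)}\right) - 60\right) \left(-35\right) = \left(\left(\left(-53 - 26\right) + 2 \cdot 0 \left(-5 - 0\right)\right) - 60\right) \left(-35\right) = \left(\left(-79 + 2 \cdot 0 \left(-5 + 0\right)\right) - 60\right) \left(-35\right) = \left(\left(-79 + 2 \cdot 0 \left(-5\right)\right) - 60\right) \left(-35\right) = \left(\left(-79 + 0\right) - 60\right) \left(-35\right) = \left(-79 - 60\right) \left(-35\right) = \left(-139\right) \left(-35\right) = 4865$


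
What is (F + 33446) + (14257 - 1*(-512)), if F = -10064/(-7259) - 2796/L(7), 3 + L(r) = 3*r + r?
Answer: 513516033/10675 ≈ 48105.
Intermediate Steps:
L(r) = -3 + 4*r (L(r) = -3 + (3*r + r) = -3 + 4*r)
F = -1179092/10675 (F = -10064/(-7259) - 2796/(-3 + 4*7) = -10064*(-1/7259) - 2796/(-3 + 28) = 592/427 - 2796/25 = -1179092/10675 ≈ -110.45)
(F + 33446) + (14257 - 1*(-512)) = (-1179092/10675 + 33446) + (14257 - 1*(-512)) = 355856958/10675 + (14257 + 512) = 355856958/10675 + 14769 = 513516033/10675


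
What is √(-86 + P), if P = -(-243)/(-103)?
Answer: I*√937403/103 ≈ 9.4*I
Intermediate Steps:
P = -243/103 (P = -(-243)*(-1)/103 = -1*243/103 = -243/103 ≈ -2.3592)
√(-86 + P) = √(-86 - 243/103) = √(-9101/103) = I*√937403/103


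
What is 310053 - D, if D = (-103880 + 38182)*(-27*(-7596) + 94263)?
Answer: 19667334843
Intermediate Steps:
D = -19667024790 (D = -65698*(205092 + 94263) = -65698*299355 = -19667024790)
310053 - D = 310053 - 1*(-19667024790) = 310053 + 19667024790 = 19667334843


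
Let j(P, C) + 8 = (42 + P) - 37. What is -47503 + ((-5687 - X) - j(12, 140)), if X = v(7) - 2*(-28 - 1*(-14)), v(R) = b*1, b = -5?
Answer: -53222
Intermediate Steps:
v(R) = -5 (v(R) = -5*1 = -5)
X = 23 (X = -5 - 2*(-28 - 1*(-14)) = -5 - 2*(-28 + 14) = -5 - 2*(-14) = -5 + 28 = 23)
j(P, C) = -3 + P (j(P, C) = -8 + ((42 + P) - 37) = -8 + (5 + P) = -3 + P)
-47503 + ((-5687 - X) - j(12, 140)) = -47503 + ((-5687 - 1*23) - (-3 + 12)) = -47503 + ((-5687 - 23) - 1*9) = -47503 + (-5710 - 9) = -47503 - 5719 = -53222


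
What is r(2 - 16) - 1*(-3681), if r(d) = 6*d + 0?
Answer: 3597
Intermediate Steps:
r(d) = 6*d
r(2 - 16) - 1*(-3681) = 6*(2 - 16) - 1*(-3681) = 6*(-14) + 3681 = -84 + 3681 = 3597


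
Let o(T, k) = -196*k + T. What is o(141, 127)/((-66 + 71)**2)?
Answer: -24751/25 ≈ -990.04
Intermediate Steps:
o(T, k) = T - 196*k
o(141, 127)/((-66 + 71)**2) = (141 - 196*127)/((-66 + 71)**2) = (141 - 24892)/(5**2) = -24751/25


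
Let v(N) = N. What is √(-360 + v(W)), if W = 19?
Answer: I*√341 ≈ 18.466*I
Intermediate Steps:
√(-360 + v(W)) = √(-360 + 19) = √(-341) = I*√341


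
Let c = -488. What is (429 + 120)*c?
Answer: -267912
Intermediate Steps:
(429 + 120)*c = (429 + 120)*(-488) = 549*(-488) = -267912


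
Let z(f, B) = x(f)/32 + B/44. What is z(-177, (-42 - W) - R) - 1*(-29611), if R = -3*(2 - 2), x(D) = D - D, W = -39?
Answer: 1302881/44 ≈ 29611.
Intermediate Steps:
x(D) = 0
R = 0 (R = -3*0 = 0)
z(f, B) = B/44 (z(f, B) = 0/32 + B/44 = 0*(1/32) + B*(1/44) = 0 + B/44 = B/44)
z(-177, (-42 - W) - R) - 1*(-29611) = ((-42 - 1*(-39)) - 1*0)/44 - 1*(-29611) = ((-42 + 39) + 0)/44 + 29611 = (-3 + 0)/44 + 29611 = (1/44)*(-3) + 29611 = -3/44 + 29611 = 1302881/44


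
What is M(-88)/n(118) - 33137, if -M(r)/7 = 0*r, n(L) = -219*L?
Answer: -33137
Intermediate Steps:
M(r) = 0 (M(r) = -0*r = -7*0 = 0)
M(-88)/n(118) - 33137 = 0/((-219*118)) - 33137 = 0/(-25842) - 33137 = 0*(-1/25842) - 33137 = 0 - 33137 = -33137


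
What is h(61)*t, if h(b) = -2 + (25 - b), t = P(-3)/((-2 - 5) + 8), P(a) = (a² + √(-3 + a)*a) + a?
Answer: -228 + 114*I*√6 ≈ -228.0 + 279.24*I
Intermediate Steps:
P(a) = a + a² + a*√(-3 + a) (P(a) = (a² + a*√(-3 + a)) + a = a + a² + a*√(-3 + a))
t = 6 - 3*I*√6 (t = (-3*(1 - 3 + √(-3 - 3)))/((-2 - 5) + 8) = (-3*(1 - 3 + √(-6)))/(-7 + 8) = -3*(1 - 3 + I*√6)/1 = -3*(-2 + I*√6)*1 = (6 - 3*I*√6)*1 = 6 - 3*I*√6 ≈ 6.0 - 7.3485*I)
h(b) = 23 - b
h(61)*t = (23 - 1*61)*(6 - 3*I*√6) = (23 - 61)*(6 - 3*I*√6) = -38*(6 - 3*I*√6) = -228 + 114*I*√6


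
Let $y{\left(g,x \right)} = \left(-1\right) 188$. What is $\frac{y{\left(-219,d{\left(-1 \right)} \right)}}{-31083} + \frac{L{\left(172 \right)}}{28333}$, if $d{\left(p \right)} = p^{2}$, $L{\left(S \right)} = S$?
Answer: $\frac{10672880}{880674639} \approx 0.012119$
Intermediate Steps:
$y{\left(g,x \right)} = -188$
$\frac{y{\left(-219,d{\left(-1 \right)} \right)}}{-31083} + \frac{L{\left(172 \right)}}{28333} = - \frac{188}{-31083} + \frac{172}{28333} = \left(-188\right) \left(- \frac{1}{31083}\right) + 172 \cdot \frac{1}{28333} = \frac{188}{31083} + \frac{172}{28333} = \frac{10672880}{880674639}$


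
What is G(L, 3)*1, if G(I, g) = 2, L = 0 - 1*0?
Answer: 2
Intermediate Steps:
L = 0 (L = 0 + 0 = 0)
G(L, 3)*1 = 2*1 = 2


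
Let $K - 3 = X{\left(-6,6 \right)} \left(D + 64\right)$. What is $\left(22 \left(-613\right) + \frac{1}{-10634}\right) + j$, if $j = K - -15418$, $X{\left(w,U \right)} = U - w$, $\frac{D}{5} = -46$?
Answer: $- \frac{606139}{10634} \approx -57.0$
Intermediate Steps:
$D = -230$ ($D = 5 \left(-46\right) = -230$)
$K = -1989$ ($K = 3 + \left(6 - -6\right) \left(-230 + 64\right) = 3 + \left(6 + 6\right) \left(-166\right) = 3 + 12 \left(-166\right) = 3 - 1992 = -1989$)
$j = 13429$ ($j = -1989 - -15418 = -1989 + 15418 = 13429$)
$\left(22 \left(-613\right) + \frac{1}{-10634}\right) + j = \left(22 \left(-613\right) + \frac{1}{-10634}\right) + 13429 = \left(-13486 - \frac{1}{10634}\right) + 13429 = - \frac{143410125}{10634} + 13429 = - \frac{606139}{10634}$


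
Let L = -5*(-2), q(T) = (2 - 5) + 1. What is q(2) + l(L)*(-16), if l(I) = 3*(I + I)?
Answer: -962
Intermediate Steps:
q(T) = -2 (q(T) = -3 + 1 = -2)
L = 10
l(I) = 6*I (l(I) = 3*(2*I) = 6*I)
q(2) + l(L)*(-16) = -2 + (6*10)*(-16) = -2 + 60*(-16) = -2 - 960 = -962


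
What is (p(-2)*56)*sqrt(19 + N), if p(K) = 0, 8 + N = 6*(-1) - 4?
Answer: 0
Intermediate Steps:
N = -18 (N = -8 + (6*(-1) - 4) = -8 + (-6 - 4) = -8 - 10 = -18)
(p(-2)*56)*sqrt(19 + N) = (0*56)*sqrt(19 - 18) = 0*sqrt(1) = 0*1 = 0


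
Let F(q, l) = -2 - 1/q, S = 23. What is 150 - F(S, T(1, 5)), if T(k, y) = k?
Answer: 3497/23 ≈ 152.04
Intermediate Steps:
150 - F(S, T(1, 5)) = 150 - (-2 - 1/23) = 150 - 1*(-47/23) = 150 + 47/23 = 3497/23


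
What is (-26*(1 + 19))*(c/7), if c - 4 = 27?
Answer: -16120/7 ≈ -2302.9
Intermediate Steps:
c = 31 (c = 4 + 27 = 31)
(-26*(1 + 19))*(c/7) = (-26*(1 + 19))*(31/7) = (-26*20)*(31*(⅐)) = -520*31/7 = -16120/7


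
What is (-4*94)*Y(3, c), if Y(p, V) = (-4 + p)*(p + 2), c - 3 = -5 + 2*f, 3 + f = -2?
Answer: 1880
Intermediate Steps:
f = -5 (f = -3 - 2 = -5)
c = -12 (c = 3 + (-5 + 2*(-5)) = 3 + (-5 - 10) = 3 - 15 = -12)
Y(p, V) = (-4 + p)*(2 + p)
(-4*94)*Y(3, c) = (-4*94)*(-8 + 3**2 - 2*3) = -376*(-8 + 9 - 6) = -376*(-5) = 1880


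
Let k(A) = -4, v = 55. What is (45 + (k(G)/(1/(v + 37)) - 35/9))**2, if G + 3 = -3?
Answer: 8655364/81 ≈ 1.0686e+5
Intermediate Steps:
G = -6 (G = -3 - 3 = -6)
(45 + (k(G)/(1/(v + 37)) - 35/9))**2 = (45 + (-4/(1/(55 + 37)) - 35/9))**2 = (45 + (-4/(1/92) - 35*1/9))**2 = (45 + (-4/1/92 - 35/9))**2 = (45 + (-4*92 - 35/9))**2 = (45 + (-368 - 35/9))**2 = (45 - 3347/9)**2 = (-2942/9)**2 = 8655364/81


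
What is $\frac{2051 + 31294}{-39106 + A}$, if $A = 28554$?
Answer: $- \frac{33345}{10552} \approx -3.1601$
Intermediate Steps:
$\frac{2051 + 31294}{-39106 + A} = \frac{2051 + 31294}{-39106 + 28554} = \frac{33345}{-10552} = 33345 \left(- \frac{1}{10552}\right) = - \frac{33345}{10552}$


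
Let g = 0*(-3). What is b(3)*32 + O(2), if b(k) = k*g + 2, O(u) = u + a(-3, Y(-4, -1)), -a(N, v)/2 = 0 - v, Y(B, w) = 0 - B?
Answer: 74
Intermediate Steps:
Y(B, w) = -B
a(N, v) = 2*v (a(N, v) = -2*(0 - v) = -(-2)*v = 2*v)
g = 0
O(u) = 8 + u (O(u) = u + 2*(-1*(-4)) = u + 2*4 = u + 8 = 8 + u)
b(k) = 2 (b(k) = k*0 + 2 = 0 + 2 = 2)
b(3)*32 + O(2) = 2*32 + (8 + 2) = 64 + 10 = 74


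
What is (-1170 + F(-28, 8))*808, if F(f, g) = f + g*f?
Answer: -1148976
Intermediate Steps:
F(f, g) = f + f*g
(-1170 + F(-28, 8))*808 = (-1170 - 28*(1 + 8))*808 = (-1170 - 28*9)*808 = (-1170 - 252)*808 = -1422*808 = -1148976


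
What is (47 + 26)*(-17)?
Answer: -1241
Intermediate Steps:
(47 + 26)*(-17) = 73*(-17) = -1241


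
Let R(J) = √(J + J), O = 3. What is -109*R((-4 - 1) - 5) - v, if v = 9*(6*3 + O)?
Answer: -189 - 218*I*√5 ≈ -189.0 - 487.46*I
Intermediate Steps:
R(J) = √2*√J (R(J) = √(2*J) = √2*√J)
v = 189 (v = 9*(6*3 + 3) = 9*(18 + 3) = 9*21 = 189)
-109*R((-4 - 1) - 5) - v = -109*√2*√((-4 - 1) - 5) - 1*189 = -109*√2*√(-5 - 5) - 189 = -109*√2*√(-10) - 189 = -109*√2*I*√10 - 189 = -218*I*√5 - 189 = -189 - 218*I*√5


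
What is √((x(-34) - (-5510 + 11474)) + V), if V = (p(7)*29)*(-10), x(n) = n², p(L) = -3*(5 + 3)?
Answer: 2*√538 ≈ 46.390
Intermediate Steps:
p(L) = -24 (p(L) = -3*8 = -24)
V = 6960 (V = -24*29*(-10) = -696*(-10) = 6960)
√((x(-34) - (-5510 + 11474)) + V) = √(((-34)² - (-5510 + 11474)) + 6960) = √((1156 - 1*5964) + 6960) = √((1156 - 5964) + 6960) = √(-4808 + 6960) = √2152 = 2*√538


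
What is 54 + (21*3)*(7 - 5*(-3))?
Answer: 1440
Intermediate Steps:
54 + (21*3)*(7 - 5*(-3)) = 54 + 63*(7 + 15) = 54 + 63*22 = 54 + 1386 = 1440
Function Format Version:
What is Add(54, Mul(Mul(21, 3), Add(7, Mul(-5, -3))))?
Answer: 1440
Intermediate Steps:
Add(54, Mul(Mul(21, 3), Add(7, Mul(-5, -3)))) = Add(54, Mul(63, Add(7, 15))) = Add(54, Mul(63, 22)) = Add(54, 1386) = 1440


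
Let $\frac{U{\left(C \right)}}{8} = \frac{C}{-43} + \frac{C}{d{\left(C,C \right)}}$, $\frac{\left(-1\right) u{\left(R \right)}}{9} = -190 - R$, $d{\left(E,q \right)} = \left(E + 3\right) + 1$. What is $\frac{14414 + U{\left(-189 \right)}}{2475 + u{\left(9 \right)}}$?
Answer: $\frac{57504053}{16968015} \approx 3.389$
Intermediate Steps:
$d{\left(E,q \right)} = 4 + E$ ($d{\left(E,q \right)} = \left(3 + E\right) + 1 = 4 + E$)
$u{\left(R \right)} = 1710 + 9 R$ ($u{\left(R \right)} = - 9 \left(-190 - R\right) = 1710 + 9 R$)
$U{\left(C \right)} = - \frac{8 C}{43} + \frac{8 C}{4 + C}$ ($U{\left(C \right)} = 8 \left(\frac{C}{-43} + \frac{C}{4 + C}\right) = 8 \left(C \left(- \frac{1}{43}\right) + \frac{C}{4 + C}\right) = 8 \left(- \frac{C}{43} + \frac{C}{4 + C}\right) = - \frac{8 C}{43} + \frac{8 C}{4 + C}$)
$\frac{14414 + U{\left(-189 \right)}}{2475 + u{\left(9 \right)}} = \frac{14414 + \frac{8}{43} \left(-189\right) \frac{1}{4 - 189} \left(39 - -189\right)}{2475 + \left(1710 + 9 \cdot 9\right)} = \frac{14414 + \frac{8}{43} \left(-189\right) \frac{1}{-185} \left(39 + 189\right)}{2475 + \left(1710 + 81\right)} = \frac{14414 + \frac{8}{43} \left(-189\right) \left(- \frac{1}{185}\right) 228}{2475 + 1791} = \frac{14414 + \frac{344736}{7955}}{4266} = \frac{115008106}{7955} \cdot \frac{1}{4266} = \frac{57504053}{16968015}$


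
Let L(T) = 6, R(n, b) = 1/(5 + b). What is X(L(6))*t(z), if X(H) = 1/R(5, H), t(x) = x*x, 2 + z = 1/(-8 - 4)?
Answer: 6875/144 ≈ 47.743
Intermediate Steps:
z = -25/12 (z = -2 + 1/(-8 - 4) = -2 + 1/(-12) = -2 - 1/12 = -25/12 ≈ -2.0833)
t(x) = x**2
X(H) = 5 + H (X(H) = 1/(1/(5 + H)) = 5 + H)
X(L(6))*t(z) = (5 + 6)*(-25/12)**2 = 11*(625/144) = 6875/144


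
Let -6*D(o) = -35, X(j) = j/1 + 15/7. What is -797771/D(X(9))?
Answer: -4786626/35 ≈ -1.3676e+5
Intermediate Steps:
X(j) = 15/7 + j (X(j) = j*1 + 15*(⅐) = j + 15/7 = 15/7 + j)
D(o) = 35/6 (D(o) = -⅙*(-35) = 35/6)
-797771/D(X(9)) = -797771/35/6 = -797771*6/35 = -4786626/35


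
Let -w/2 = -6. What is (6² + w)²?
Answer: 2304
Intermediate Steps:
w = 12 (w = -2*(-6) = 12)
(6² + w)² = (6² + 12)² = (36 + 12)² = 48² = 2304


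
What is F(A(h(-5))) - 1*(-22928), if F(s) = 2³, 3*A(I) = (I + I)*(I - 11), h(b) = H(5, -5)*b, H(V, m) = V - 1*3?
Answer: 22936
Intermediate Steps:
H(V, m) = -3 + V (H(V, m) = V - 3 = -3 + V)
h(b) = 2*b (h(b) = (-3 + 5)*b = 2*b)
A(I) = 2*I*(-11 + I)/3 (A(I) = ((I + I)*(I - 11))/3 = ((2*I)*(-11 + I))/3 = (2*I*(-11 + I))/3 = 2*I*(-11 + I)/3)
F(s) = 8
F(A(h(-5))) - 1*(-22928) = 8 - 1*(-22928) = 8 + 22928 = 22936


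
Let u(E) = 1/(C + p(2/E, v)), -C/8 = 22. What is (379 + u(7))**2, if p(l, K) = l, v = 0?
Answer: 217307942569/1512900 ≈ 1.4364e+5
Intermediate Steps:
C = -176 (C = -8*22 = -176)
u(E) = 1/(-176 + 2/E)
(379 + u(7))**2 = (379 - 1*7/(-2 + 176*7))**2 = (379 - 1*7/(-2 + 1232))**2 = (379 - 1*7/1230)**2 = (379 - 1*7*1/1230)**2 = (379 - 7/1230)**2 = (466163/1230)**2 = 217307942569/1512900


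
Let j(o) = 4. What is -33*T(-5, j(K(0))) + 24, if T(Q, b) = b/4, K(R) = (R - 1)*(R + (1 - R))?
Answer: -9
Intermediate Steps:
K(R) = -1 + R (K(R) = (-1 + R)*1 = -1 + R)
T(Q, b) = b/4 (T(Q, b) = b*(¼) = b/4)
-33*T(-5, j(K(0))) + 24 = -33*4/4 + 24 = -33*1 + 24 = -33 + 24 = -9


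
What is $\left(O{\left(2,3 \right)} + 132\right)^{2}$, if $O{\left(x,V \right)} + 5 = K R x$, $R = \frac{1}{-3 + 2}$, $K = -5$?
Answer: $18769$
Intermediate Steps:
$R = -1$ ($R = \frac{1}{-1} = -1$)
$O{\left(x,V \right)} = -5 + 5 x$ ($O{\left(x,V \right)} = -5 + \left(-5\right) \left(-1\right) x = -5 + 5 x$)
$\left(O{\left(2,3 \right)} + 132\right)^{2} = \left(\left(-5 + 5 \cdot 2\right) + 132\right)^{2} = \left(\left(-5 + 10\right) + 132\right)^{2} = \left(5 + 132\right)^{2} = 137^{2} = 18769$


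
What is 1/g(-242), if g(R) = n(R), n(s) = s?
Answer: -1/242 ≈ -0.0041322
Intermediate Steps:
g(R) = R
1/g(-242) = 1/(-242) = -1/242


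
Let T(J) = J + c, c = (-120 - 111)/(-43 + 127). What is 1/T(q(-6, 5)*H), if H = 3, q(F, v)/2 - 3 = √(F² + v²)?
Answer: -4/515 + 96*√61/31415 ≈ 0.016100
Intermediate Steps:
q(F, v) = 6 + 2*√(F² + v²)
c = -11/4 (c = -231/84 = -231*1/84 = -11/4 ≈ -2.7500)
T(J) = -11/4 + J (T(J) = J - 11/4 = -11/4 + J)
1/T(q(-6, 5)*H) = 1/(-11/4 + (6 + 2*√((-6)² + 5²))*3) = 1/(-11/4 + (6 + 2*√(36 + 25))*3) = 1/(-11/4 + (6 + 2*√61)*3) = 1/(-11/4 + (18 + 6*√61)) = 1/(61/4 + 6*√61)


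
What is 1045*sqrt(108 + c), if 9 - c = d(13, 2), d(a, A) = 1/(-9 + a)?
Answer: 1045*sqrt(467)/2 ≈ 11291.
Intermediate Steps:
c = 35/4 (c = 9 - 1/(-9 + 13) = 9 - 1/4 = 35/4 ≈ 8.7500)
1045*sqrt(108 + c) = 1045*sqrt(108 + 35/4) = 1045*sqrt(467/4) = 1045*(sqrt(467)/2) = 1045*sqrt(467)/2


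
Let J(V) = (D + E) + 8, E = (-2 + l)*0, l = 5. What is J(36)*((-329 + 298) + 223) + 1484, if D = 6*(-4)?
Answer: -1588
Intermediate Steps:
D = -24
E = 0 (E = (-2 + 5)*0 = 3*0 = 0)
J(V) = -16 (J(V) = (-24 + 0) + 8 = -24 + 8 = -16)
J(36)*((-329 + 298) + 223) + 1484 = -16*((-329 + 298) + 223) + 1484 = -16*(-31 + 223) + 1484 = -16*192 + 1484 = -3072 + 1484 = -1588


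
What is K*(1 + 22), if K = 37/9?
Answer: 851/9 ≈ 94.556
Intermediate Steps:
K = 37/9 (K = 37*(1/9) = 37/9 ≈ 4.1111)
K*(1 + 22) = 37*(1 + 22)/9 = (37/9)*23 = 851/9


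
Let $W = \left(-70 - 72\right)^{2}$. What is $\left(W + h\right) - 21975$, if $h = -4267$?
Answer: $-6078$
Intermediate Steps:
$W = 20164$ ($W = \left(-142\right)^{2} = 20164$)
$\left(W + h\right) - 21975 = \left(20164 - 4267\right) - 21975 = 15897 - 21975 = -6078$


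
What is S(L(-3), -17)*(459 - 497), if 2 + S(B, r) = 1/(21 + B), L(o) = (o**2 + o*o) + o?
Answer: 1349/18 ≈ 74.944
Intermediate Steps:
L(o) = o + 2*o**2 (L(o) = (o**2 + o**2) + o = 2*o**2 + o = o + 2*o**2)
S(B, r) = -2 + 1/(21 + B)
S(L(-3), -17)*(459 - 497) = ((-41 - (-6)*(1 + 2*(-3)))/(21 - 3*(1 + 2*(-3))))*(459 - 497) = ((-41 - (-6)*(1 - 6))/(21 - 3*(1 - 6)))*(-38) = ((-41 - (-6)*(-5))/(21 - 3*(-5)))*(-38) = ((-41 - 2*15)/(21 + 15))*(-38) = ((-41 - 30)/36)*(-38) = ((1/36)*(-71))*(-38) = -71/36*(-38) = 1349/18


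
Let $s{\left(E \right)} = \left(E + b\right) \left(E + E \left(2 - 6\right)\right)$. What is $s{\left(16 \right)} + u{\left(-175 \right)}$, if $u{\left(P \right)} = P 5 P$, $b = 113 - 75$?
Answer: $150533$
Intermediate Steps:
$b = 38$ ($b = 113 - 75 = 38$)
$u{\left(P \right)} = 5 P^{2}$ ($u{\left(P \right)} = 5 P P = 5 P^{2}$)
$s{\left(E \right)} = - 3 E \left(38 + E\right)$ ($s{\left(E \right)} = \left(E + 38\right) \left(E + E \left(2 - 6\right)\right) = \left(38 + E\right) \left(E + E \left(-4\right)\right) = \left(38 + E\right) \left(E - 4 E\right) = \left(38 + E\right) \left(- 3 E\right) = - 3 E \left(38 + E\right)$)
$s{\left(16 \right)} + u{\left(-175 \right)} = \left(-3\right) 16 \left(38 + 16\right) + 5 \left(-175\right)^{2} = \left(-3\right) 16 \cdot 54 + 5 \cdot 30625 = -2592 + 153125 = 150533$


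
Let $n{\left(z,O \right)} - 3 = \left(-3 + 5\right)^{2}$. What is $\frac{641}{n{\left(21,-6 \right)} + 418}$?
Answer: $\frac{641}{425} \approx 1.5082$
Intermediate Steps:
$n{\left(z,O \right)} = 7$ ($n{\left(z,O \right)} = 3 + \left(-3 + 5\right)^{2} = 3 + 2^{2} = 3 + 4 = 7$)
$\frac{641}{n{\left(21,-6 \right)} + 418} = \frac{641}{7 + 418} = \frac{641}{425}$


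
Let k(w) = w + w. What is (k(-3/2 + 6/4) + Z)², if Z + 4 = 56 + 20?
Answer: 5184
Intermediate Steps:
k(w) = 2*w
Z = 72 (Z = -4 + (56 + 20) = -4 + 76 = 72)
(k(-3/2 + 6/4) + Z)² = (2*(-3/2 + 6/4) + 72)² = (2*(-3*½ + 6*(¼)) + 72)² = (2*(-3/2 + 3/2) + 72)² = (2*0 + 72)² = (0 + 72)² = 72² = 5184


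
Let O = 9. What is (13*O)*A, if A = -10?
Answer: -1170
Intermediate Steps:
(13*O)*A = (13*9)*(-10) = 117*(-10) = -1170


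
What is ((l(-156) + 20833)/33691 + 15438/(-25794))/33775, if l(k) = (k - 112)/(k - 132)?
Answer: 69074987/117405365855400 ≈ 5.8835e-7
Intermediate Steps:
l(k) = (-112 + k)/(-132 + k)
((l(-156) + 20833)/33691 + 15438/(-25794))/33775 = (((-112 - 156)/(-132 - 156) + 20833)/33691 + 15438/(-25794))/33775 = ((-268/(-288) + 20833)*(1/33691) + 15438*(-1/25794))*(1/33775) = ((-1/288*(-268) + 20833)*(1/33691) - 2573/4299)*(1/33775) = ((67/72 + 20833)*(1/33691) - 2573/4299)*(1/33775) = ((1500043/72)*(1/33691) - 2573/4299)*(1/33775) = (1500043/2425752 - 2573/4299)*(1/33775) = (69074987/3476102616)*(1/33775) = 69074987/117405365855400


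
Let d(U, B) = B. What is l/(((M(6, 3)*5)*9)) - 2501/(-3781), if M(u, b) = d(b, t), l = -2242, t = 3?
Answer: -8139367/510435 ≈ -15.946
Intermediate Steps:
M(u, b) = 3
l/(((M(6, 3)*5)*9)) - 2501/(-3781) = -2242/((3*5)*9) - 2501/(-3781) = -2242/(15*9) - 2501*(-1/3781) = -2242/135 + 2501/3781 = -8139367/510435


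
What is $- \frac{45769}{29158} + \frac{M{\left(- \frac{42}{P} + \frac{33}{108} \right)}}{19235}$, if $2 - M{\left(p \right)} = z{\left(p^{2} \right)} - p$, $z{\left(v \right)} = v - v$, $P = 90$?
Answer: $- \frac{79228178701}{50476871700} \approx -1.5696$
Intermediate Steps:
$z{\left(v \right)} = 0$
$M{\left(p \right)} = 2 + p$ ($M{\left(p \right)} = 2 - \left(0 - p\right) = 2 - - p = 2 + p$)
$- \frac{45769}{29158} + \frac{M{\left(- \frac{42}{P} + \frac{33}{108} \right)}}{19235} = - \frac{45769}{29158} + \frac{2 + \left(- \frac{42}{90} + \frac{33}{108}\right)}{19235} = \left(-45769\right) \frac{1}{29158} + \left(2 + \left(\left(-42\right) \frac{1}{90} + 33 \cdot \frac{1}{108}\right)\right) \frac{1}{19235} = - \frac{45769}{29158} + \left(2 + \left(- \frac{7}{15} + \frac{11}{36}\right)\right) \frac{1}{19235} = - \frac{45769}{29158} + \left(2 - \frac{29}{180}\right) \frac{1}{19235} = - \frac{45769}{29158} + \frac{331}{180} \cdot \frac{1}{19235} = - \frac{45769}{29158} + \frac{331}{3462300} = - \frac{79228178701}{50476871700}$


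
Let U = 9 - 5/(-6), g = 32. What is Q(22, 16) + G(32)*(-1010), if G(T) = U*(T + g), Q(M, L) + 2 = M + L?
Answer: -1906772/3 ≈ -6.3559e+5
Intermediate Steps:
Q(M, L) = -2 + L + M (Q(M, L) = -2 + (M + L) = -2 + (L + M) = -2 + L + M)
U = 59/6 (U = 9 - 5*(-⅙) = 9 + ⅚ = 59/6 ≈ 9.8333)
G(T) = 944/3 + 59*T/6 (G(T) = 59*(T + 32)/6 = 59*(32 + T)/6 = 944/3 + 59*T/6)
Q(22, 16) + G(32)*(-1010) = (-2 + 16 + 22) + (944/3 + (59/6)*32)*(-1010) = 36 + (944/3 + 944/3)*(-1010) = 36 + (1888/3)*(-1010) = 36 - 1906880/3 = -1906772/3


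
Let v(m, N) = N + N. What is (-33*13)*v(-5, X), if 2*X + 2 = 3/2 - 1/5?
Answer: 3003/10 ≈ 300.30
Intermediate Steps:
X = -7/20 (X = -1 + (3/2 - 1/5)/2 = -1 + (3*(½) - 1*⅕)/2 = -1 + (3/2 - ⅕)/2 = -1 + (½)*(13/10) = -1 + 13/20 = -7/20 ≈ -0.35000)
v(m, N) = 2*N
(-33*13)*v(-5, X) = (-33*13)*(2*(-7/20)) = -429*(-7/10) = 3003/10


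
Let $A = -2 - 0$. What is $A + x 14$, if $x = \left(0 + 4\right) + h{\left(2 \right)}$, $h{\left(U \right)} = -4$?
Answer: $-2$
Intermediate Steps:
$A = -2$ ($A = -2 + 0 = -2$)
$x = 0$ ($x = \left(0 + 4\right) - 4 = 4 - 4 = 0$)
$A + x 14 = -2 + 0 \cdot 14 = -2 + 0 = -2$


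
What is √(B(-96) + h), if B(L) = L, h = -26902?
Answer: I*√26998 ≈ 164.31*I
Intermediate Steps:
√(B(-96) + h) = √(-96 - 26902) = √(-26998) = I*√26998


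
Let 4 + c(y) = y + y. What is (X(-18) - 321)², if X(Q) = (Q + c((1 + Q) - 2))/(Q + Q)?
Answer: 917764/9 ≈ 1.0197e+5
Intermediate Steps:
c(y) = -4 + 2*y (c(y) = -4 + (y + y) = -4 + 2*y)
X(Q) = (-6 + 3*Q)/(2*Q) (X(Q) = (Q + (-4 + 2*((1 + Q) - 2)))/(Q + Q) = (Q + (-4 + 2*(-1 + Q)))/((2*Q)) = (Q + (-4 + (-2 + 2*Q)))*(1/(2*Q)) = (Q + (-6 + 2*Q))*(1/(2*Q)) = (-6 + 3*Q)*(1/(2*Q)) = (-6 + 3*Q)/(2*Q))
(X(-18) - 321)² = ((3/2 - 3/(-18)) - 321)² = ((3/2 - 3*(-1/18)) - 321)² = ((3/2 + ⅙) - 321)² = (5/3 - 321)² = (-958/3)² = 917764/9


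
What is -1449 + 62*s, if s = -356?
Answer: -23521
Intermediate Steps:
-1449 + 62*s = -1449 + 62*(-356) = -1449 - 22072 = -23521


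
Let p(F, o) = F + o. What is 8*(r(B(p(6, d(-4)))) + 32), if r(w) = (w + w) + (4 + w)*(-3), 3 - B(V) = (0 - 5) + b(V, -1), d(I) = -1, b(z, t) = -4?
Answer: 64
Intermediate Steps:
B(V) = 12 (B(V) = 3 - ((0 - 5) - 4) = 3 - (-5 - 4) = 3 - 1*(-9) = 3 + 9 = 12)
r(w) = -12 - w (r(w) = 2*w + (-12 - 3*w) = -12 - w)
8*(r(B(p(6, d(-4)))) + 32) = 8*((-12 - 1*12) + 32) = 8*((-12 - 12) + 32) = 8*(-24 + 32) = 8*8 = 64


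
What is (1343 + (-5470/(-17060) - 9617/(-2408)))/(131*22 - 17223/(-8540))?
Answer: 844061916905/1806771081074 ≈ 0.46717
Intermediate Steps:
(1343 + (-5470/(-17060) - 9617/(-2408)))/(131*22 - 17223/(-8540)) = (1343 + (-5470*(-1/17060) - 9617*(-1/2408)))/(2882 - 17223*(-1/8540)) = (1343 + (547/1706 + 9617/2408))/(2882 + 17223/8540) = (1343 + 8861889/2054024)/(24629503/8540) = (2767416121/2054024)*(8540/24629503) = 844061916905/1806771081074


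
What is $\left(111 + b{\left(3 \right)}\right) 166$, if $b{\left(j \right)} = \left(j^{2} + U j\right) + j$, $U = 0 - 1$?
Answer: $19920$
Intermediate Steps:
$U = -1$
$b{\left(j \right)} = j^{2}$ ($b{\left(j \right)} = \left(j^{2} - j\right) + j = j^{2}$)
$\left(111 + b{\left(3 \right)}\right) 166 = \left(111 + 3^{2}\right) 166 = \left(111 + 9\right) 166 = 120 \cdot 166 = 19920$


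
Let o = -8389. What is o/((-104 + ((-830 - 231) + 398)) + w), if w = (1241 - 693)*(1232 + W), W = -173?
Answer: -8389/579565 ≈ -0.014475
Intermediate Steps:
w = 580332 (w = (1241 - 693)*(1232 - 173) = 548*1059 = 580332)
o/((-104 + ((-830 - 231) + 398)) + w) = -8389/((-104 + ((-830 - 231) + 398)) + 580332) = -8389/((-104 + (-1061 + 398)) + 580332) = -8389/((-104 - 663) + 580332) = -8389/(-767 + 580332) = -8389/579565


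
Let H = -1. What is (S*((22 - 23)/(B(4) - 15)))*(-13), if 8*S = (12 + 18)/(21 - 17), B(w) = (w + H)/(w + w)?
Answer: -5/6 ≈ -0.83333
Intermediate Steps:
B(w) = (-1 + w)/(2*w) (B(w) = (w - 1)/(w + w) = (-1 + w)/((2*w)) = (-1 + w)*(1/(2*w)) = (-1 + w)/(2*w))
S = 15/16 (S = ((12 + 18)/(21 - 17))/8 = (30/4)/8 = (30*(1/4))/8 = (1/8)*(15/2) = 15/16 ≈ 0.93750)
(S*((22 - 23)/(B(4) - 15)))*(-13) = (15*((22 - 23)/((1/2)*(-1 + 4)/4 - 15))/16)*(-13) = (15*(-1/((1/2)*(1/4)*3 - 15))/16)*(-13) = (15*(-1/(3/8 - 15))/16)*(-13) = (15*(-1/(-117/8))/16)*(-13) = (15*(-1*(-8/117))/16)*(-13) = ((15/16)*(8/117))*(-13) = (5/78)*(-13) = -5/6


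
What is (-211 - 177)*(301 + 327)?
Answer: -243664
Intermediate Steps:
(-211 - 177)*(301 + 327) = -388*628 = -243664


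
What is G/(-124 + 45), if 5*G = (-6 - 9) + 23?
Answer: -8/395 ≈ -0.020253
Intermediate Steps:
G = 8/5 (G = ((-6 - 9) + 23)/5 = (-15 + 23)/5 = (⅕)*8 = 8/5 ≈ 1.6000)
G/(-124 + 45) = (8/5)/(-124 + 45) = (8/5)/(-79) = -1/79*8/5 = -8/395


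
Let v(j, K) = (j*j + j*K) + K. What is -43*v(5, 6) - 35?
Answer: -2658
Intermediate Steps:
v(j, K) = K + j**2 + K*j (v(j, K) = (j**2 + K*j) + K = K + j**2 + K*j)
-43*v(5, 6) - 35 = -43*(6 + 5**2 + 6*5) - 35 = -43*(6 + 25 + 30) - 35 = -43*61 - 35 = -2623 - 35 = -2658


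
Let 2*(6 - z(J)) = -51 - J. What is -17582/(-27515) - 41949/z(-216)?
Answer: 256793724/467755 ≈ 548.99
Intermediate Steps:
z(J) = 63/2 + J/2 (z(J) = 6 - (-51 - J)/2 = 6 + (51/2 + J/2) = 63/2 + J/2)
-17582/(-27515) - 41949/z(-216) = -17582/(-27515) - 41949/(63/2 + (1/2)*(-216)) = -17582*(-1/27515) - 41949/(63/2 - 108) = 17582/27515 - 41949/(-153/2) = 17582/27515 - 41949*(-2/153) = 17582/27515 + 9322/17 = 256793724/467755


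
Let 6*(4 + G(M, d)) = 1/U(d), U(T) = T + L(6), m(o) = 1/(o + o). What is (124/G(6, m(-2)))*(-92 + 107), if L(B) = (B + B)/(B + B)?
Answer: -8370/17 ≈ -492.35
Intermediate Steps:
L(B) = 1 (L(B) = (2*B)/((2*B)) = (2*B)*(1/(2*B)) = 1)
m(o) = 1/(2*o)
U(T) = 1 + T (U(T) = T + 1 = 1 + T)
G(M, d) = -4 + 1/(6*(1 + d))
(124/G(6, m(-2)))*(-92 + 107) = (124/(((-23 - 12/(-2))/(6*(1 + (½)/(-2))))))*(-92 + 107) = (124/(((-23 - 12*(-1)/2)/(6*(1 + (½)*(-½))))))*15 = (124/(((-23 - 24*(-¼))/(6*(1 - ¼)))))*15 = (124/(((-23 + 6)/(6*(¾)))))*15 = (124/(((⅙)*(4/3)*(-17))))*15 = (124/(-34/9))*15 = (124*(-9/34))*15 = -558/17*15 = -8370/17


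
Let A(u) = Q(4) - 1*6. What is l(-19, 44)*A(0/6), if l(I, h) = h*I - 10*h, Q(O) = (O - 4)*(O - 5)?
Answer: 7656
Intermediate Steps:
Q(O) = (-5 + O)*(-4 + O) (Q(O) = (-4 + O)*(-5 + O) = (-5 + O)*(-4 + O))
l(I, h) = -10*h + I*h (l(I, h) = I*h - 10*h = -10*h + I*h)
A(u) = -6 (A(u) = (20 + 4**2 - 9*4) - 1*6 = (20 + 16 - 36) - 6 = 0 - 6 = -6)
l(-19, 44)*A(0/6) = (44*(-10 - 19))*(-6) = (44*(-29))*(-6) = -1276*(-6) = 7656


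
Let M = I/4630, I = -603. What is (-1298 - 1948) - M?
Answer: -15028377/4630 ≈ -3245.9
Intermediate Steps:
M = -603/4630 ≈ -0.13024
(-1298 - 1948) - M = (-1298 - 1948) - 1*(-603/4630) = -3246 + 603/4630 = -15028377/4630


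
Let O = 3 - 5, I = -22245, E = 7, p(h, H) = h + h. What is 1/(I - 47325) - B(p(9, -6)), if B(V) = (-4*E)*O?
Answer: -3895921/69570 ≈ -56.000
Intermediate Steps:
p(h, H) = 2*h
O = -2
B(V) = 56 (B(V) = -4*7*(-2) = -28*(-2) = 56)
1/(I - 47325) - B(p(9, -6)) = 1/(-22245 - 47325) - 1*56 = 1/(-69570) - 56 = -1/69570 - 56 = -3895921/69570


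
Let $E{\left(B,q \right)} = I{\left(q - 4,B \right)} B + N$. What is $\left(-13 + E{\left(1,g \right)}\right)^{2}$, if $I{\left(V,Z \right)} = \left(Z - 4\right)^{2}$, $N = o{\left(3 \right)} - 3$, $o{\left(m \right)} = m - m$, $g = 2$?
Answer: $49$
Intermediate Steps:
$o{\left(m \right)} = 0$
$N = -3$ ($N = 0 - 3 = -3$)
$I{\left(V,Z \right)} = \left(-4 + Z\right)^{2}$
$E{\left(B,q \right)} = -3 + B \left(-4 + B\right)^{2}$ ($E{\left(B,q \right)} = \left(-4 + B\right)^{2} B - 3 = B \left(-4 + B\right)^{2} - 3 = -3 + B \left(-4 + B\right)^{2}$)
$\left(-13 + E{\left(1,g \right)}\right)^{2} = \left(-13 - \left(3 - \left(-4 + 1\right)^{2}\right)\right)^{2} = \left(-13 - \left(3 - \left(-3\right)^{2}\right)\right)^{2} = \left(-13 + \left(-3 + 1 \cdot 9\right)\right)^{2} = \left(-13 + \left(-3 + 9\right)\right)^{2} = \left(-13 + 6\right)^{2} = \left(-7\right)^{2} = 49$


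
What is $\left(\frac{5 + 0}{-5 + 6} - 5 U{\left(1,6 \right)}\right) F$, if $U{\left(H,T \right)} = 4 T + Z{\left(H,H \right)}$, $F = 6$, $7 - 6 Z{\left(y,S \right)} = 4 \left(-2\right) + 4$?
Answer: $-745$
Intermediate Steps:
$Z{\left(y,S \right)} = \frac{11}{6}$ ($Z{\left(y,S \right)} = \frac{7}{6} - \frac{4 \left(-2\right) + 4}{6} = \frac{7}{6} - \frac{-8 + 4}{6} = \frac{7}{6} - - \frac{2}{3} = \frac{7}{6} + \frac{2}{3} = \frac{11}{6}$)
$U{\left(H,T \right)} = \frac{11}{6} + 4 T$ ($U{\left(H,T \right)} = 4 T + \frac{11}{6} = \frac{11}{6} + 4 T$)
$\left(\frac{5 + 0}{-5 + 6} - 5 U{\left(1,6 \right)}\right) F = \left(\frac{5 + 0}{-5 + 6} - 5 \left(\frac{11}{6} + 4 \cdot 6\right)\right) 6 = \left(\frac{5}{1} - 5 \left(\frac{11}{6} + 24\right)\right) 6 = \left(5 \cdot 1 - \frac{775}{6}\right) 6 = \left(5 - \frac{775}{6}\right) 6 = \left(- \frac{745}{6}\right) 6 = -745$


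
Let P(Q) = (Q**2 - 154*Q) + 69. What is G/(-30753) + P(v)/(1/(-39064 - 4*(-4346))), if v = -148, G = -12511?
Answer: -29845946403089/30753 ≈ -9.7051e+8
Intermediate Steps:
P(Q) = 69 + Q**2 - 154*Q
G/(-30753) + P(v)/(1/(-39064 - 4*(-4346))) = -12511/(-30753) + (69 + (-148)**2 - 154*(-148))/(1/(-39064 - 4*(-4346))) = -12511*(-1/30753) + (69 + 21904 + 22792)/(1/(-39064 + 17384)) = 12511/30753 + 44765/(1/(-21680)) = 12511/30753 + 44765/(-1/21680) = 12511/30753 + 44765*(-21680) = 12511/30753 - 970505200 = -29845946403089/30753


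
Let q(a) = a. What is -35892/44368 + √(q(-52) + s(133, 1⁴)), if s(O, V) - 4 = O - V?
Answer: -8973/11092 + 2*√21 ≈ 8.3562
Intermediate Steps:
s(O, V) = 4 + O - V (s(O, V) = 4 + (O - V) = 4 + O - V)
-35892/44368 + √(q(-52) + s(133, 1⁴)) = -35892/44368 + √(-52 + (4 + 133 - 1*1⁴)) = -35892*1/44368 + √(-52 + (4 + 133 - 1*1)) = -8973/11092 + √(-52 + (4 + 133 - 1)) = -8973/11092 + √(-52 + 136) = -8973/11092 + √84 = -8973/11092 + 2*√21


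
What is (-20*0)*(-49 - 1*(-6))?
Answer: 0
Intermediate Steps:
(-20*0)*(-49 - 1*(-6)) = 0*(-49 + 6) = 0*(-43) = 0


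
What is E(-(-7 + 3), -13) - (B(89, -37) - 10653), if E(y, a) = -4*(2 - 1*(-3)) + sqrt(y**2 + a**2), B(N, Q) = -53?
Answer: 10686 + sqrt(185) ≈ 10700.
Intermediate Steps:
E(y, a) = -20 + sqrt(a**2 + y**2) (E(y, a) = -4*(2 + 3) + sqrt(a**2 + y**2) = -4*5 + sqrt(a**2 + y**2) = -20 + sqrt(a**2 + y**2))
E(-(-7 + 3), -13) - (B(89, -37) - 10653) = (-20 + sqrt((-13)**2 + (-(-7 + 3))**2)) - (-53 - 10653) = (-20 + sqrt(169 + (-1*(-4))**2)) - 1*(-10706) = (-20 + sqrt(169 + 4**2)) + 10706 = (-20 + sqrt(169 + 16)) + 10706 = (-20 + sqrt(185)) + 10706 = 10686 + sqrt(185)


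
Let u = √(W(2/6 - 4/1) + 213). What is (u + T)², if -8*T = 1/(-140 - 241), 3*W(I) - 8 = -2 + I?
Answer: 1986060545/9290304 + √481/2286 ≈ 213.79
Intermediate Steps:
W(I) = 2 + I/3 (W(I) = 8/3 + (-2 + I)/3 = 8/3 + (-⅔ + I/3) = 2 + I/3)
T = 1/3048 (T = -1/(8*(-140 - 241)) = -⅛/(-381) = -⅛*(-1/381) = 1/3048 ≈ 0.00032808)
u = 2*√481/3 (u = √((2 + (2/6 - 4/1)/3) + 213) = √((2 + (2*(⅙) - 4*1)/3) + 213) = √((2 + (⅓ - 4)/3) + 213) = √((2 + (⅓)*(-11/3)) + 213) = √((2 - 11/9) + 213) = √(7/9 + 213) = √(1924/9) = 2*√481/3 ≈ 14.621)
(u + T)² = (2*√481/3 + 1/3048)² = (1/3048 + 2*√481/3)²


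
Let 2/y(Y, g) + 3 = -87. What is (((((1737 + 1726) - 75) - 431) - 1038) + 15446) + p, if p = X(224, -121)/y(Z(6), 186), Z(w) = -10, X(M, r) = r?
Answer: 22810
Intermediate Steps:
y(Y, g) = -1/45 (y(Y, g) = 2/(-3 - 87) = 2/(-90) = 2*(-1/90) = -1/45)
p = 5445 (p = -121/(-1/45) = -121*(-45) = 5445)
(((((1737 + 1726) - 75) - 431) - 1038) + 15446) + p = (((((1737 + 1726) - 75) - 431) - 1038) + 15446) + 5445 = ((((3463 - 75) - 431) - 1038) + 15446) + 5445 = (((3388 - 431) - 1038) + 15446) + 5445 = ((2957 - 1038) + 15446) + 5445 = (1919 + 15446) + 5445 = 17365 + 5445 = 22810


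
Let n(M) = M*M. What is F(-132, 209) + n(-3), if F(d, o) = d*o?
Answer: -27579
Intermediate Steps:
n(M) = M²
F(-132, 209) + n(-3) = -132*209 + (-3)² = -27588 + 9 = -27579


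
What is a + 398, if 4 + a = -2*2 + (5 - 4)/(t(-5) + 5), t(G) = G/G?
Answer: 2341/6 ≈ 390.17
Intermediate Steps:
t(G) = 1
a = -47/6 (a = -4 + (-2*2 + (5 - 4)/(1 + 5)) = -4 + (-4 + 1/6) = -4 - 23/6 = -47/6 ≈ -7.8333)
a + 398 = -47/6 + 398 = 2341/6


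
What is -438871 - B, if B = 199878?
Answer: -638749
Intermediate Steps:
-438871 - B = -438871 - 1*199878 = -438871 - 199878 = -638749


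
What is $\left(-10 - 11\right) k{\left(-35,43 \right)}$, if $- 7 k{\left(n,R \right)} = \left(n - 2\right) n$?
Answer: $3885$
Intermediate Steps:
$k{\left(n,R \right)} = - \frac{n \left(-2 + n\right)}{7}$ ($k{\left(n,R \right)} = - \frac{\left(n - 2\right) n}{7} = - \frac{\left(-2 + n\right) n}{7} = - \frac{n \left(-2 + n\right)}{7}$)
$\left(-10 - 11\right) k{\left(-35,43 \right)} = \left(-10 - 11\right) \frac{1}{7} \left(-35\right) \left(2 - -35\right) = - 21 \cdot \frac{1}{7} \left(-35\right) \left(2 + 35\right) = - 21 \cdot \frac{1}{7} \left(-35\right) 37 = \left(-21\right) \left(-185\right) = 3885$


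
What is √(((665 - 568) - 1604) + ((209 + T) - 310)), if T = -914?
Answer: I*√2522 ≈ 50.22*I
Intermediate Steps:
√(((665 - 568) - 1604) + ((209 + T) - 310)) = √(((665 - 568) - 1604) + ((209 - 914) - 310)) = √((97 - 1604) + (-705 - 310)) = √(-1507 - 1015) = √(-2522) = I*√2522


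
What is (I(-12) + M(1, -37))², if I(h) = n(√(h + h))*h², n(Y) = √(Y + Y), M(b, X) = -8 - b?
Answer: 81*(1 - 32*6^(¼)*√I)² ≈ -5656.0 + 1.9743e+5*I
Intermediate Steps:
n(Y) = √2*√Y (n(Y) = √(2*Y) = √2*√Y)
I(h) = 2^(¾)*h^(9/4) (I(h) = (√2*√(√(h + h)))*h² = (√2*√(√(2*h)))*h² = (√2*√(√2*√h))*h² = (√2*(2^(¼)*h^(¼)))*h² = (2^(¾)*h^(¼))*h² = 2^(¾)*h^(9/4))
(I(-12) + M(1, -37))² = (2^(¾)*(-12)^(9/4) + (-8 - 1*1))² = (2^(¾)*(144*(-3)^(¼)*√2) + (-8 - 1))² = (288*(-6)^(¼) - 9)² = (-9 + 288*(-6)^(¼))²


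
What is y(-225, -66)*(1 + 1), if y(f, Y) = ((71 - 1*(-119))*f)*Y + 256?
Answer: 5643512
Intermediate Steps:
y(f, Y) = 256 + 190*Y*f (y(f, Y) = ((71 + 119)*f)*Y + 256 = (190*f)*Y + 256 = 190*Y*f + 256 = 256 + 190*Y*f)
y(-225, -66)*(1 + 1) = (256 + 190*(-66)*(-225))*(1 + 1) = (256 + 2821500)*2 = 2821756*2 = 5643512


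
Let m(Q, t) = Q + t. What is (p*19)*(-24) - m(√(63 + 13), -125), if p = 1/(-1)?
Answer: 581 - 2*√19 ≈ 572.28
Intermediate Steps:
p = -1
(p*19)*(-24) - m(√(63 + 13), -125) = -1*19*(-24) - (√(63 + 13) - 125) = -19*(-24) - (√76 - 125) = 456 - (2*√19 - 125) = 456 - (-125 + 2*√19) = 456 + (125 - 2*√19) = 581 - 2*√19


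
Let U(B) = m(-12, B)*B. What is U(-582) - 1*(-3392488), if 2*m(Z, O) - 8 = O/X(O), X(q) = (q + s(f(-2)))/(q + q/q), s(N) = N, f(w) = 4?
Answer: 1028955901/289 ≈ 3.5604e+6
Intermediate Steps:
X(q) = (4 + q)/(1 + q) (X(q) = (q + 4)/(q + q/q) = (4 + q)/(q + 1) = (4 + q)/(1 + q))
m(Z, O) = 4 + O*(1 + O)/(2*(4 + O)) (m(Z, O) = 4 + (O/(((4 + O)/(1 + O))))/2 = 4 + (O*((1 + O)/(4 + O)))/2 = 4 + (O*(1 + O)/(4 + O))/2 = 4 + O*(1 + O)/(2*(4 + O)))
U(B) = B*(32 + B² + 9*B)/(2*(4 + B)) (U(B) = ((32 + B² + 9*B)/(2*(4 + B)))*B = B*(32 + B² + 9*B)/(2*(4 + B)))
U(-582) - 1*(-3392488) = (½)*(-582)*(32 + (-582)² + 9*(-582))/(4 - 582) - 1*(-3392488) = (½)*(-582)*(32 + 338724 - 5238)/(-578) + 3392488 = (½)*(-582)*(-1/578)*333518 + 3392488 = 48526869/289 + 3392488 = 1028955901/289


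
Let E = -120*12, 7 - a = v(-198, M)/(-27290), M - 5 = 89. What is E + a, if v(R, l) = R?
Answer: -19553384/13645 ≈ -1433.0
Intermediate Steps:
M = 94 (M = 5 + 89 = 94)
a = 95416/13645 (a = 7 - (-198)/(-27290) = 7 - (-198)*(-1)/27290 = 7 - 1*99/13645 = 7 - 99/13645 = 95416/13645 ≈ 6.9927)
E = -1440
E + a = -1440 + 95416/13645 = -19553384/13645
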